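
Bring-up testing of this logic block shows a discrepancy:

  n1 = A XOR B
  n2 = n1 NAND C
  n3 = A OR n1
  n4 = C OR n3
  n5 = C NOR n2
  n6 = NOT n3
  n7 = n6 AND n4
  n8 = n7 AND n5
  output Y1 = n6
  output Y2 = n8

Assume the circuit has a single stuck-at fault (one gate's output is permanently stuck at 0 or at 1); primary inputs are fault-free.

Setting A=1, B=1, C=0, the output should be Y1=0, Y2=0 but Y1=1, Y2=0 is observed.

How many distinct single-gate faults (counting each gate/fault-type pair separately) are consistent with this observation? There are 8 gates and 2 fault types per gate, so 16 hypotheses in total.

2

Fault-free: n1=0, n2=1, n3=1, n4=1, n5=0, n6=0, n7=0, n8=0 → Y1=0, Y2=0. Observed Y1=1, Y2=0.
  n1: none of the 2 fault types match ✗
  n2: none of the 2 fault types match ✗
  n3: stuck-at-0 ✓; others ✗
  n4: none of the 2 fault types match ✗
  n5: none of the 2 fault types match ✗
  n6: stuck-at-1 ✓; others ✗
  n7: none of the 2 fault types match ✗
  n8: none of the 2 fault types match ✗
Consistent faults: {n3 stuck-at-0, n6 stuck-at-1} — 2 in all.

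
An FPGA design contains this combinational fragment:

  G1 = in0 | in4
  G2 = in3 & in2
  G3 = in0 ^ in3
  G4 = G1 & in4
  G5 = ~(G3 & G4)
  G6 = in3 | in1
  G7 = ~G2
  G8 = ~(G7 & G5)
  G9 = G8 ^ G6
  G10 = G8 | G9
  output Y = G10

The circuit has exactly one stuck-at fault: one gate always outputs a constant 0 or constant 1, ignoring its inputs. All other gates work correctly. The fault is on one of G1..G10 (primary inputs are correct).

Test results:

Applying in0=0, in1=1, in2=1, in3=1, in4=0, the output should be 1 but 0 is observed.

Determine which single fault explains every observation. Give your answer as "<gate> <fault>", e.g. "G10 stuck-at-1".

Fault-free values for test 1 (in0=0, in1=1, in2=1, in3=1, in4=0): G1=0, G2=1, G3=1, G4=0, G5=1, G6=1, G7=0, G8=1, G9=0, G10=1, giving Y=1. Observed 0.
Test 1: faults giving observed 0 are {G10 stuck-at-0}.
Only G10 stuck-at-0 is consistent with every test.

G10 stuck-at-0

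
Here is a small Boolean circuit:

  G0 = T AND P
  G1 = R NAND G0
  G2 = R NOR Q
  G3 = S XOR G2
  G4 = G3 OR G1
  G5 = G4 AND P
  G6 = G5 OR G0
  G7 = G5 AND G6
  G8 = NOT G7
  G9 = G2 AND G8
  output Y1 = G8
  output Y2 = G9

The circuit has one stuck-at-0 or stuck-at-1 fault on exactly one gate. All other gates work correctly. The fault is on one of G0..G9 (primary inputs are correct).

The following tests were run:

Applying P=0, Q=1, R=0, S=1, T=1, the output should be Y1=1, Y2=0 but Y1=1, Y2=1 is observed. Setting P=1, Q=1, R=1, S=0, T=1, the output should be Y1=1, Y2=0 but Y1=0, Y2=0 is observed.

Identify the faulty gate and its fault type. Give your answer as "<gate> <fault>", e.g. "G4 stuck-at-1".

Fault-free values for test 1 (P=0, Q=1, R=0, S=1, T=1): G0=0, G1=1, G2=0, G3=1, G4=1, G5=0, G6=0, G7=0, G8=1, G9=0, giving Y1=1, Y2=0. Observed Y1=1, Y2=1.
Test 1: faults giving observed Y1=1, Y2=1 are {G2 stuck-at-1, G9 stuck-at-1}.
Test 2 (P=1, Q=1, R=1, S=0, T=1): fault-free G0=1, G1=0, G2=0, G3=0, G4=0, G5=0, G6=1, G7=0, G8=1, G9=0 → Y1=1, Y2=0; observed Y1=0, Y2=0. Eliminates G9 stuck-at-1.
Only G2 stuck-at-1 is consistent with every test.

G2 stuck-at-1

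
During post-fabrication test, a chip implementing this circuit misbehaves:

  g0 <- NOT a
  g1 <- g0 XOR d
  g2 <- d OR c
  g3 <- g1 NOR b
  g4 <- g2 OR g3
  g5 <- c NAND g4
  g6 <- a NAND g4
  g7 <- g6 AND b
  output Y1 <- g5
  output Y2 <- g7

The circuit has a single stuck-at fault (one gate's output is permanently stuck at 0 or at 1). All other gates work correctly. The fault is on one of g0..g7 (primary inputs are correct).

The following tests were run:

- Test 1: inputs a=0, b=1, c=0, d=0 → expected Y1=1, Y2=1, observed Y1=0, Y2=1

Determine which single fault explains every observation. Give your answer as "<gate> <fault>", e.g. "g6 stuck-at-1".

Fault-free values for test 1 (a=0, b=1, c=0, d=0): g0=1, g1=1, g2=0, g3=0, g4=0, g5=1, g6=1, g7=1, giving Y1=1, Y2=1. Observed Y1=0, Y2=1.
Test 1: faults giving observed Y1=0, Y2=1 are {g5 stuck-at-0}.
Only g5 stuck-at-0 is consistent with every test.

g5 stuck-at-0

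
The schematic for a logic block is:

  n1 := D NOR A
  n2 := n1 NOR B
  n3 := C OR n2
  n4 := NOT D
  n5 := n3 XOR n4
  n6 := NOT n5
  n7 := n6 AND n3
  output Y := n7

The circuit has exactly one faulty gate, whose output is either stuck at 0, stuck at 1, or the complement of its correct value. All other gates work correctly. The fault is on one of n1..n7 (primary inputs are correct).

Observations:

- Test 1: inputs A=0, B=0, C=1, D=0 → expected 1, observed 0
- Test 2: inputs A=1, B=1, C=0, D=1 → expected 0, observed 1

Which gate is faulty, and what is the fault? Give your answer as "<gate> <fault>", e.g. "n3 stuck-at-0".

Fault-free values for test 1 (A=0, B=0, C=1, D=0): n1=1, n2=0, n3=1, n4=1, n5=0, n6=1, n7=1, giving Y=1. Observed 0.
Test 1: faults giving observed 0 are {n3 stuck-at-0, n3 inverted output, n4 stuck-at-0, n4 inverted output, n5 stuck-at-1, n5 inverted output, n6 stuck-at-0, n6 inverted output, n7 stuck-at-0, n7 inverted output}.
Test 2 (A=1, B=1, C=0, D=1): fault-free n1=0, n2=0, n3=0, n4=0, n5=0, n6=1, n7=0 → 0; observed 1. Eliminates n3 stuck-at-0, n3 inverted output, n4 stuck-at-0, n4 inverted output, n5 stuck-at-1, n5 inverted output, n6 stuck-at-0, n6 inverted output, n7 stuck-at-0.
Only n7 inverted output is consistent with every test.

n7 inverted output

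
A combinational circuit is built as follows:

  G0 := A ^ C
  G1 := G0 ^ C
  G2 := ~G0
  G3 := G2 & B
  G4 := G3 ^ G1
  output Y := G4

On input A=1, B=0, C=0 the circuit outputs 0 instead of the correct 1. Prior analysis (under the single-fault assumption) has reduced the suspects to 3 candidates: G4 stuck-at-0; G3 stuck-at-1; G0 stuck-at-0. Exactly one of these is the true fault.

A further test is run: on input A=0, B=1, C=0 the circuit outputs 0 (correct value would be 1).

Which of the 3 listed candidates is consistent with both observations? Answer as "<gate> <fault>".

Evaluate each candidate on input A=0, B=1, C=0:
  G4 stuck-at-0: G0=0, G1=0, G2=1, G3=1, G4=0 [stuck-at-0] → 0 — matches
  G3 stuck-at-1: G0=0, G1=0, G2=1, G3=1 [stuck-at-1], G4=1 → 1 — eliminated
  G0 stuck-at-0: G0=0 [stuck-at-0], G1=0, G2=1, G3=1, G4=1 → 1 — eliminated
Only G4 stuck-at-0 reproduces the observed 0.

G4 stuck-at-0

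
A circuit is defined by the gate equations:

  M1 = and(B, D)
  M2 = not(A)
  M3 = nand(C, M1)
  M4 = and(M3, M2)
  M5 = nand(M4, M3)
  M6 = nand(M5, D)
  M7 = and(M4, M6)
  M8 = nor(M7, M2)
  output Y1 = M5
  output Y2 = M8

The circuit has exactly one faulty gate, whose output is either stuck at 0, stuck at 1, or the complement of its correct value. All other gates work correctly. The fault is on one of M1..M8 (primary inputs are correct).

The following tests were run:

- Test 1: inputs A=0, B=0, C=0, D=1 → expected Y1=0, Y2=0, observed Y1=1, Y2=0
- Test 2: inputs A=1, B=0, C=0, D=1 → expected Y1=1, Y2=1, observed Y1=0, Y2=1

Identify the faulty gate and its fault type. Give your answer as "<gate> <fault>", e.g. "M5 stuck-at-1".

M5 inverted output

Fault-free values for test 1 (A=0, B=0, C=0, D=1): M1=0, M2=1, M3=1, M4=1, M5=0, M6=1, M7=1, M8=0, giving Y1=0, Y2=0. Observed Y1=1, Y2=0.
Test 1: faults giving observed Y1=1, Y2=0 are {M3 stuck-at-0, M3 inverted output, M4 stuck-at-0, M4 inverted output, M5 stuck-at-1, M5 inverted output}.
Test 2 (A=1, B=0, C=0, D=1): fault-free M1=0, M2=0, M3=1, M4=0, M5=1, M6=0, M7=0, M8=1 → Y1=1, Y2=1; observed Y1=0, Y2=1. Eliminates M3 stuck-at-0, M3 inverted output, M4 stuck-at-0, M4 inverted output, M5 stuck-at-1.
Only M5 inverted output is consistent with every test.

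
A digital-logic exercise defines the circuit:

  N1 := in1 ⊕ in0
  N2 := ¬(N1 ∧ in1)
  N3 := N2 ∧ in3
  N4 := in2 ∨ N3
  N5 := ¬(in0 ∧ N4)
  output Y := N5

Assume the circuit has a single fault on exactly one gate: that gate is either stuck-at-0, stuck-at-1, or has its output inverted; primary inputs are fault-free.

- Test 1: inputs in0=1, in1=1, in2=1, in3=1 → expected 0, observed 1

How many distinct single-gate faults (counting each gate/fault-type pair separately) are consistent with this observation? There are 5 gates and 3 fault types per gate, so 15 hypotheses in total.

4

Fault-free: N1=0, N2=1, N3=1, N4=1, N5=0 → 0. Observed 1.
  N1: none of the 3 fault types match ✗
  N2: none of the 3 fault types match ✗
  N3: none of the 3 fault types match ✗
  N4: stuck-at-0, inverted output ✓; others ✗
  N5: stuck-at-1, inverted output ✓; others ✗
Consistent faults: {N4 stuck-at-0, N4 inverted output, N5 stuck-at-1, N5 inverted output} — 4 in all.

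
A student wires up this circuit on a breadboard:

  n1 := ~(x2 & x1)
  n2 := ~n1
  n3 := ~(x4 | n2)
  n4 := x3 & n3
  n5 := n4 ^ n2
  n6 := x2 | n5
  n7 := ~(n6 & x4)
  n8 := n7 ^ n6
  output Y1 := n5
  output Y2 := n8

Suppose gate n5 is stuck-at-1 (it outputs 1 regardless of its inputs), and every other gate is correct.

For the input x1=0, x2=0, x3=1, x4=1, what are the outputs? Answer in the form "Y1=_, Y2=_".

Propagate with n5 forced: n1=1, n2=0, n3=0, n4=0, n5=1 [stuck-at-1], n6=1, n7=0, n8=1.
So the outputs are Y1=1, Y2=1. (Without the fault they would be Y1=0, Y2=1.)

Y1=1, Y2=1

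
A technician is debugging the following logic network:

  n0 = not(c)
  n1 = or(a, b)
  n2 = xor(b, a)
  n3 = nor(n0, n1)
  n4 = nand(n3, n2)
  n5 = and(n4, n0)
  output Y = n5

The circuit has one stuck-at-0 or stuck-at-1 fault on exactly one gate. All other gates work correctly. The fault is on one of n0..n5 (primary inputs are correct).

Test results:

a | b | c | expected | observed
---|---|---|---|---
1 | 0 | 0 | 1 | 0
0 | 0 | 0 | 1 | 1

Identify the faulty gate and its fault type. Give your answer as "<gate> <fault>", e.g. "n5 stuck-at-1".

Fault-free values for test 1 (a=1, b=0, c=0): n0=1, n1=1, n2=1, n3=0, n4=1, n5=1, giving Y=1. Observed 0.
Test 1: faults giving observed 0 are {n0 stuck-at-0, n3 stuck-at-1, n4 stuck-at-0, n5 stuck-at-0}.
Test 2 (a=0, b=0, c=0): fault-free n0=1, n1=0, n2=0, n3=0, n4=1, n5=1 → 1; observed 1. Eliminates n0 stuck-at-0, n4 stuck-at-0, n5 stuck-at-0.
Only n3 stuck-at-1 is consistent with every test.

n3 stuck-at-1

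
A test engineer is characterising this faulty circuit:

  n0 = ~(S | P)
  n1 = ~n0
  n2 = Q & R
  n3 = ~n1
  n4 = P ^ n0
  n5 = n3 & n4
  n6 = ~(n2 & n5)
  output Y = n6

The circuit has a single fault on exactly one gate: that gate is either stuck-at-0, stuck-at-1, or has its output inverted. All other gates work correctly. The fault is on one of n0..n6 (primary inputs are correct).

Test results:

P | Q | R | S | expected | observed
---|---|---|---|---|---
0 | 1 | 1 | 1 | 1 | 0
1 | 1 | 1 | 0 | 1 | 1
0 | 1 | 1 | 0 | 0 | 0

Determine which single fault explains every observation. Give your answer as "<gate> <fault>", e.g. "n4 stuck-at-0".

Fault-free values for test 1 (P=0, Q=1, R=1, S=1): n0=0, n1=1, n2=1, n3=0, n4=0, n5=0, n6=1, giving Y=1. Observed 0.
Test 1: faults giving observed 0 are {n0 stuck-at-1, n0 inverted output, n5 stuck-at-1, n5 inverted output, n6 stuck-at-0, n6 inverted output}.
Test 2 (P=1, Q=1, R=1, S=0): fault-free n0=0, n1=1, n2=1, n3=0, n4=1, n5=0, n6=1 → 1; observed 1. Eliminates n5 stuck-at-1, n5 inverted output, n6 stuck-at-0, n6 inverted output.
Test 3 (P=0, Q=1, R=1, S=0): fault-free n0=1, n1=0, n2=1, n3=1, n4=1, n5=1, n6=0 → 0; observed 0. Eliminates n0 inverted output.
Only n0 stuck-at-1 is consistent with every test.

n0 stuck-at-1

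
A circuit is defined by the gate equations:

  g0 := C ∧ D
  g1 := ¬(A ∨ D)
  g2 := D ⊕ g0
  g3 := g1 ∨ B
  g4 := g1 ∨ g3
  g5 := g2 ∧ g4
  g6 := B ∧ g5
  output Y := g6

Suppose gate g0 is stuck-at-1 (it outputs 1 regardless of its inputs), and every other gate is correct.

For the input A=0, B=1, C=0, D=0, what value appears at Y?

1

Propagate with g0 forced: g0=1 [stuck-at-1], g1=1, g2=1, g3=1, g4=1, g5=1, g6=1.
So Y = 1. (Without the fault it would be 0.)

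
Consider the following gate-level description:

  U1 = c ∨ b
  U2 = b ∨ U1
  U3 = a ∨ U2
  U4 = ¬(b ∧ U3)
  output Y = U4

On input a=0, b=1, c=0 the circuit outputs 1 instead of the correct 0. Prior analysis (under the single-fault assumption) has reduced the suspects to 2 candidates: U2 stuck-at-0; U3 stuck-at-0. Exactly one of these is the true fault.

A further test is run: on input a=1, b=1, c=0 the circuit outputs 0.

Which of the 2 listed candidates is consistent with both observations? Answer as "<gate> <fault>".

Evaluate each candidate on input a=1, b=1, c=0:
  U2 stuck-at-0: U1=1, U2=0 [stuck-at-0], U3=1, U4=0 → 0 — matches
  U3 stuck-at-0: U1=1, U2=1, U3=0 [stuck-at-0], U4=1 → 1 — eliminated
Only U2 stuck-at-0 reproduces the observed 0.

U2 stuck-at-0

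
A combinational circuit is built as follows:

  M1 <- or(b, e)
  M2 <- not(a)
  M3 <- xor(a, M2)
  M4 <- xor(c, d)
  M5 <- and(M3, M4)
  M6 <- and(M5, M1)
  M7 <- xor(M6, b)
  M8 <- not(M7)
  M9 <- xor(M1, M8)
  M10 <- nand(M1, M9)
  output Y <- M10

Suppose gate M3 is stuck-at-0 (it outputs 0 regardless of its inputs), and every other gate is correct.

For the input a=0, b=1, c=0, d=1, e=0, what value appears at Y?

Propagate with M3 forced: M1=1, M2=1, M3=0 [stuck-at-0], M4=1, M5=0, M6=0, M7=1, M8=0, M9=1, M10=0.
So Y = 0. (Without the fault it would be 1.)

0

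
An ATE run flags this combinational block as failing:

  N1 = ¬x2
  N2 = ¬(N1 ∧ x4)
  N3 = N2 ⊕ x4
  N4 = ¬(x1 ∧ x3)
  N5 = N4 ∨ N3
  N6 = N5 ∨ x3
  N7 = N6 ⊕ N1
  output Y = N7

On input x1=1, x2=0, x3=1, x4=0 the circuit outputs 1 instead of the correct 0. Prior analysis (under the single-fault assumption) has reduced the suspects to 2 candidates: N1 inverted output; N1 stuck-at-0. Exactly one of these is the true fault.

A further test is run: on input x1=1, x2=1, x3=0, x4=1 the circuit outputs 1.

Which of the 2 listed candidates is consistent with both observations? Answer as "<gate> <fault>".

N1 stuck-at-0

Evaluate each candidate on input x1=1, x2=1, x3=0, x4=1:
  N1 inverted output: N1=1 [inverted output], N2=0, N3=1, N4=1, N5=1, N6=1, N7=0 → 0 — eliminated
  N1 stuck-at-0: N1=0 [stuck-at-0], N2=1, N3=0, N4=1, N5=1, N6=1, N7=1 → 1 — matches
Only N1 stuck-at-0 reproduces the observed 1.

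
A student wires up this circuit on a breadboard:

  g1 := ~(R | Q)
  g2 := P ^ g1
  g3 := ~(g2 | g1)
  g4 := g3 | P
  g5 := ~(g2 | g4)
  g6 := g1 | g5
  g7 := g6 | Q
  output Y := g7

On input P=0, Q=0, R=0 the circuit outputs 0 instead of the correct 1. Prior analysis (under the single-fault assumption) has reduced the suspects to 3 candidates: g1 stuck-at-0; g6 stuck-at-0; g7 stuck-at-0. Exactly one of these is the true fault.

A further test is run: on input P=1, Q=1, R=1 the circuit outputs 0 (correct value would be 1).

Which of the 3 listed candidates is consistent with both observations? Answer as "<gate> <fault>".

Evaluate each candidate on input P=1, Q=1, R=1:
  g1 stuck-at-0: g1=0 [stuck-at-0], g2=1, g3=0, g4=1, g5=0, g6=0, g7=1 → 1 — eliminated
  g6 stuck-at-0: g1=0, g2=1, g3=0, g4=1, g5=0, g6=0 [stuck-at-0], g7=1 → 1 — eliminated
  g7 stuck-at-0: g1=0, g2=1, g3=0, g4=1, g5=0, g6=0, g7=0 [stuck-at-0] → 0 — matches
Only g7 stuck-at-0 reproduces the observed 0.

g7 stuck-at-0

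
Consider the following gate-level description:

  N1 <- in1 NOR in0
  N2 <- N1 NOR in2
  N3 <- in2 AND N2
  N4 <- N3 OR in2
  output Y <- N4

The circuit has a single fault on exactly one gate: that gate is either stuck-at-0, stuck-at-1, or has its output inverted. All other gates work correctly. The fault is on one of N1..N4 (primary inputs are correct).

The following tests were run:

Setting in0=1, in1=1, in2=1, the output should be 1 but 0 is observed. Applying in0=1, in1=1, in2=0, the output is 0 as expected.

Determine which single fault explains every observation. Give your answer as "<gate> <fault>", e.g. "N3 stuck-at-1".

Fault-free values for test 1 (in0=1, in1=1, in2=1): N1=0, N2=0, N3=0, N4=1, giving Y=1. Observed 0.
Test 1: faults giving observed 0 are {N4 stuck-at-0, N4 inverted output}.
Test 2 (in0=1, in1=1, in2=0): fault-free N1=0, N2=1, N3=0, N4=0 → 0; observed 0. Eliminates N4 inverted output.
Only N4 stuck-at-0 is consistent with every test.

N4 stuck-at-0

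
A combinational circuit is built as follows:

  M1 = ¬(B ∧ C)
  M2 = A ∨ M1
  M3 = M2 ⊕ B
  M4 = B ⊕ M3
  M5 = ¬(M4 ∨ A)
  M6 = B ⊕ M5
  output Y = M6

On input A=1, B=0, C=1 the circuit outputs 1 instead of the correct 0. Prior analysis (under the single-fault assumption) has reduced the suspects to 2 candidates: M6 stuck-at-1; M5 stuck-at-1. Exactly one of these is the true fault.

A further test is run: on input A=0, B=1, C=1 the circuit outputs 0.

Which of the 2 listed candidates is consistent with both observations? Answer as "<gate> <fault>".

M5 stuck-at-1

Evaluate each candidate on input A=0, B=1, C=1:
  M6 stuck-at-1: M1=0, M2=0, M3=1, M4=0, M5=1, M6=1 [stuck-at-1] → 1 — eliminated
  M5 stuck-at-1: M1=0, M2=0, M3=1, M4=0, M5=1 [stuck-at-1], M6=0 → 0 — matches
Only M5 stuck-at-1 reproduces the observed 0.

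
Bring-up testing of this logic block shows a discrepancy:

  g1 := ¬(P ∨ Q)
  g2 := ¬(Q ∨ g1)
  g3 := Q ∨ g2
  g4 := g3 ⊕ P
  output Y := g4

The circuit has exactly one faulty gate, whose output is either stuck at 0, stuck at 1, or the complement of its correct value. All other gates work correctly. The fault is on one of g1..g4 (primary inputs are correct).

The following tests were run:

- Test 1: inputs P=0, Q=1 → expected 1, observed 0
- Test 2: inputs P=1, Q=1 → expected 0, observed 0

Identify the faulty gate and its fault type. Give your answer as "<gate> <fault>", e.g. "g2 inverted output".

Fault-free values for test 1 (P=0, Q=1): g1=0, g2=0, g3=1, g4=1, giving Y=1. Observed 0.
Test 1: faults giving observed 0 are {g3 stuck-at-0, g3 inverted output, g4 stuck-at-0, g4 inverted output}.
Test 2 (P=1, Q=1): fault-free g1=0, g2=0, g3=1, g4=0 → 0; observed 0. Eliminates g3 stuck-at-0, g3 inverted output, g4 inverted output.
Only g4 stuck-at-0 is consistent with every test.

g4 stuck-at-0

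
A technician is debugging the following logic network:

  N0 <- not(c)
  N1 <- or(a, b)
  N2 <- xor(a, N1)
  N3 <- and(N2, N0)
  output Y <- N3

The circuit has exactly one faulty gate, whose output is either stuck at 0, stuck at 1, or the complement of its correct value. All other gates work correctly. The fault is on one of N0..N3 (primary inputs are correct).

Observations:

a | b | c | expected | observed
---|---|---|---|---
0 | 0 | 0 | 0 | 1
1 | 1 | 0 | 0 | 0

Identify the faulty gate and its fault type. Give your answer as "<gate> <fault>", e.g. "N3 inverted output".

N1 stuck-at-1

Fault-free values for test 1 (a=0, b=0, c=0): N0=1, N1=0, N2=0, N3=0, giving Y=0. Observed 1.
Test 1: faults giving observed 1 are {N1 stuck-at-1, N1 inverted output, N2 stuck-at-1, N2 inverted output, N3 stuck-at-1, N3 inverted output}.
Test 2 (a=1, b=1, c=0): fault-free N0=1, N1=1, N2=0, N3=0 → 0; observed 0. Eliminates N1 inverted output, N2 stuck-at-1, N2 inverted output, N3 stuck-at-1, N3 inverted output.
Only N1 stuck-at-1 is consistent with every test.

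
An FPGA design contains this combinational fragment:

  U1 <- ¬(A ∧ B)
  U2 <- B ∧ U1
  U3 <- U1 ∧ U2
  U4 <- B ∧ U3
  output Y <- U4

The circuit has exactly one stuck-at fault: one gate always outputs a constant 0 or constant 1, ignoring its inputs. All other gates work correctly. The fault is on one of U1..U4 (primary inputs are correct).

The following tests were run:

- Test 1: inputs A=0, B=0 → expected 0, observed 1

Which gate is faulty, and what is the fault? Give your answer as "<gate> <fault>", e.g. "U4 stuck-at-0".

Fault-free values for test 1 (A=0, B=0): U1=1, U2=0, U3=0, U4=0, giving Y=0. Observed 1.
Test 1: faults giving observed 1 are {U4 stuck-at-1}.
Only U4 stuck-at-1 is consistent with every test.

U4 stuck-at-1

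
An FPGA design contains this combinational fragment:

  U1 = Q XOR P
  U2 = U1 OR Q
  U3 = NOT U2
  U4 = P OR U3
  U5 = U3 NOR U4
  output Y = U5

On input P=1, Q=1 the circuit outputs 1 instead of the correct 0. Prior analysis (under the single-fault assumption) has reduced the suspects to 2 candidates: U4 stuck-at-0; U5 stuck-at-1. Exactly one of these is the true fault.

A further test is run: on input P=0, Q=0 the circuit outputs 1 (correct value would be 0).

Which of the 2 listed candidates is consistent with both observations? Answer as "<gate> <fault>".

U5 stuck-at-1

Evaluate each candidate on input P=0, Q=0:
  U4 stuck-at-0: U1=0, U2=0, U3=1, U4=0 [stuck-at-0], U5=0 → 0 — eliminated
  U5 stuck-at-1: U1=0, U2=0, U3=1, U4=1, U5=1 [stuck-at-1] → 1 — matches
Only U5 stuck-at-1 reproduces the observed 1.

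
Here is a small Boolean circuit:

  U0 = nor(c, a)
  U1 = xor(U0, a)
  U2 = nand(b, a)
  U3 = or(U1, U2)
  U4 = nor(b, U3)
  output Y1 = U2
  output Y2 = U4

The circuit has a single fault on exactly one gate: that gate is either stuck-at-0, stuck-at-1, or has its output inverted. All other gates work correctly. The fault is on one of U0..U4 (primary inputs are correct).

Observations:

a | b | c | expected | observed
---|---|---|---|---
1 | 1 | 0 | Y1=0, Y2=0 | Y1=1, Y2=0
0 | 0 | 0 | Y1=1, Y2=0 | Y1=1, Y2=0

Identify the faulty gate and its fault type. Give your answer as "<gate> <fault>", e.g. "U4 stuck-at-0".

Fault-free values for test 1 (a=1, b=1, c=0): U0=0, U1=1, U2=0, U3=1, U4=0, giving Y1=0, Y2=0. Observed Y1=1, Y2=0.
Test 1: faults giving observed Y1=1, Y2=0 are {U2 stuck-at-1, U2 inverted output}.
Test 2 (a=0, b=0, c=0): fault-free U0=1, U1=1, U2=1, U3=1, U4=0 → Y1=1, Y2=0; observed Y1=1, Y2=0. Eliminates U2 inverted output.
Only U2 stuck-at-1 is consistent with every test.

U2 stuck-at-1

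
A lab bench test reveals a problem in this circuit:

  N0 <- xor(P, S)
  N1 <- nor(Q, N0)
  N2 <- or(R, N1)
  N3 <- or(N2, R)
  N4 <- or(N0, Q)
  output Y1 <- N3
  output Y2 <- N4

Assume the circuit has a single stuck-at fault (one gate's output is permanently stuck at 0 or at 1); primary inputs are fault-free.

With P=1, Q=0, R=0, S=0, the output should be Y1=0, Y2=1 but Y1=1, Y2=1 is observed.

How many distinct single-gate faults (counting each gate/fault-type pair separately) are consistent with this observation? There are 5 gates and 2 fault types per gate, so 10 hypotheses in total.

3

Fault-free: N0=1, N1=0, N2=0, N3=0, N4=1 → Y1=0, Y2=1. Observed Y1=1, Y2=1.
  N0 stuck-at-0: output Y1=1, Y2=0 ✗
  N0 stuck-at-1: output Y1=0, Y2=1 ✗
  N1 stuck-at-0: output Y1=0, Y2=1 ✗
  N1 stuck-at-1: output Y1=1, Y2=1 ✓
  N2 stuck-at-0: output Y1=0, Y2=1 ✗
  N2 stuck-at-1: output Y1=1, Y2=1 ✓
  N3 stuck-at-0: output Y1=0, Y2=1 ✗
  N3 stuck-at-1: output Y1=1, Y2=1 ✓
  N4 stuck-at-0: output Y1=0, Y2=0 ✗
  N4 stuck-at-1: output Y1=0, Y2=1 ✗
Consistent faults: {N1 stuck-at-1, N2 stuck-at-1, N3 stuck-at-1} — 3 in all.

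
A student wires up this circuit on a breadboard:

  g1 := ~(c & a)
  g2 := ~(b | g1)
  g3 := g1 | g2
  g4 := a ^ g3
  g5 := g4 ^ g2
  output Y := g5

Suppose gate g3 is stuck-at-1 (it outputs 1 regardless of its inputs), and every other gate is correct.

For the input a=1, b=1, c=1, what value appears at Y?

0

Propagate with g3 forced: g1=0, g2=0, g3=1 [stuck-at-1], g4=0, g5=0.
So Y = 0. (Without the fault it would be 1.)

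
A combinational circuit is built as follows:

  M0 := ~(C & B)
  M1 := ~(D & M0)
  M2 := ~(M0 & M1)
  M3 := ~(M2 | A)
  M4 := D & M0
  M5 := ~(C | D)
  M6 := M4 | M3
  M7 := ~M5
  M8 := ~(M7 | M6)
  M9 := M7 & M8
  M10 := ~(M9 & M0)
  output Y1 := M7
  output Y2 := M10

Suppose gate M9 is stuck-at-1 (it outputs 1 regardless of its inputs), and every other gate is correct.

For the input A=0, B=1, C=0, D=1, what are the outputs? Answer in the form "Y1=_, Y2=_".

Propagate with M9 forced: M0=1, M1=0, M2=1, M3=0, M4=1, M5=0, M6=1, M7=1, M8=0, M9=1 [stuck-at-1], M10=0.
So the outputs are Y1=1, Y2=0. (Without the fault they would be Y1=1, Y2=1.)

Y1=1, Y2=0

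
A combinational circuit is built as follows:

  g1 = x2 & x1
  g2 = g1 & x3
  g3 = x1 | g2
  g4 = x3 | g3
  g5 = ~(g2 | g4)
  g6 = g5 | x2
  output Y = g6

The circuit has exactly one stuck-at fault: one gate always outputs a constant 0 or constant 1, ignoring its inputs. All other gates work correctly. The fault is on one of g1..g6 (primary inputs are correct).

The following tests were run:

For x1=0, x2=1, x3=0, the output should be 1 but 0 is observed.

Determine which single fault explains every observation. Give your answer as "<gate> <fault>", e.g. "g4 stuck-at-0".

Fault-free values for test 1 (x1=0, x2=1, x3=0): g1=0, g2=0, g3=0, g4=0, g5=1, g6=1, giving Y=1. Observed 0.
Test 1: faults giving observed 0 are {g6 stuck-at-0}.
Only g6 stuck-at-0 is consistent with every test.

g6 stuck-at-0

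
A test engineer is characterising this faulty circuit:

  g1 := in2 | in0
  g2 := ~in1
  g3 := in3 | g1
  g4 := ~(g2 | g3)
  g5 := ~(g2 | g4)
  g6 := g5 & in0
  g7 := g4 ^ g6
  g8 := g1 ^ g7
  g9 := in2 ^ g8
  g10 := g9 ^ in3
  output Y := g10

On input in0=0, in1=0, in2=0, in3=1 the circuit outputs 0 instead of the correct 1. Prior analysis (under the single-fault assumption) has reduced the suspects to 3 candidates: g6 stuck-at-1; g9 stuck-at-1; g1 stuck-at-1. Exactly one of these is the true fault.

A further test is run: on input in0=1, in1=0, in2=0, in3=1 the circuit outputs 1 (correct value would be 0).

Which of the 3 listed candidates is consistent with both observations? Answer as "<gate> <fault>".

Evaluate each candidate on input in0=1, in1=0, in2=0, in3=1:
  g6 stuck-at-1: g1=1, g2=1, g3=1, g4=0, g5=0, g6=1 [stuck-at-1], g7=1, g8=0, g9=0, g10=1 → 1 — matches
  g9 stuck-at-1: g1=1, g2=1, g3=1, g4=0, g5=0, g6=0, g7=0, g8=1, g9=1 [stuck-at-1], g10=0 → 0 — eliminated
  g1 stuck-at-1: g1=1 [stuck-at-1], g2=1, g3=1, g4=0, g5=0, g6=0, g7=0, g8=1, g9=1, g10=0 → 0 — eliminated
Only g6 stuck-at-1 reproduces the observed 1.

g6 stuck-at-1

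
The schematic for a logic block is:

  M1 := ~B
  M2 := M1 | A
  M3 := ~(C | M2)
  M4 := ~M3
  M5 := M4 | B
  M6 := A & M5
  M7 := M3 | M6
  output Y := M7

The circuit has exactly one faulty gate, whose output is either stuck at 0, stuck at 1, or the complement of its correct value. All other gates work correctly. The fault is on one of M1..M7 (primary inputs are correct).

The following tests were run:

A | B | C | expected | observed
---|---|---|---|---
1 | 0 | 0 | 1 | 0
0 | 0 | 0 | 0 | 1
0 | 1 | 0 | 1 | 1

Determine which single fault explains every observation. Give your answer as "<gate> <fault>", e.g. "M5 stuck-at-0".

Fault-free values for test 1 (A=1, B=0, C=0): M1=1, M2=1, M3=0, M4=1, M5=1, M6=1, M7=1, giving Y=1. Observed 0.
Test 1: faults giving observed 0 are {M4 stuck-at-0, M4 inverted output, M5 stuck-at-0, M5 inverted output, M6 stuck-at-0, M6 inverted output, M7 stuck-at-0, M7 inverted output}.
Test 2 (A=0, B=0, C=0): fault-free M1=1, M2=1, M3=0, M4=1, M5=1, M6=0, M7=0 → 0; observed 1. Eliminates M4 stuck-at-0, M4 inverted output, M5 stuck-at-0, M5 inverted output, M6 stuck-at-0, M7 stuck-at-0.
Test 3 (A=0, B=1, C=0): fault-free M1=0, M2=0, M3=1, M4=0, M5=1, M6=0, M7=1 → 1; observed 1. Eliminates M7 inverted output.
Only M6 inverted output is consistent with every test.

M6 inverted output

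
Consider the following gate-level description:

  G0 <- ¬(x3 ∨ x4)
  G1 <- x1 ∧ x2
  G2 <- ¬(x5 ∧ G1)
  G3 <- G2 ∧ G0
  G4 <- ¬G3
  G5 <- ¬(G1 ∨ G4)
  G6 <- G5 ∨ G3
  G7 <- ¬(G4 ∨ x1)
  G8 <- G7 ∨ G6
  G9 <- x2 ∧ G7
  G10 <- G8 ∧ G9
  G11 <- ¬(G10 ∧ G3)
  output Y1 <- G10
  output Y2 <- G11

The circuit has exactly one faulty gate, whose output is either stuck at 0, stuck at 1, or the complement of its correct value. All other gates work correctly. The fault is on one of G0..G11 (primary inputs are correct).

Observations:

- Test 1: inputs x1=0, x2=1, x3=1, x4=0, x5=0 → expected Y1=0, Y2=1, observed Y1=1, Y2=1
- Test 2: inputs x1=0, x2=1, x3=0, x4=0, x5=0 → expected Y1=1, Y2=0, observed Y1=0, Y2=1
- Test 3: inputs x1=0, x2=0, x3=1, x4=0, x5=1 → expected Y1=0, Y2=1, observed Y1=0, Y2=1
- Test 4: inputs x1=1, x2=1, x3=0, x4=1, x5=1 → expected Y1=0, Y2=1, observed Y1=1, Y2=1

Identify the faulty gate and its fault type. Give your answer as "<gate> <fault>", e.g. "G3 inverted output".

G7 inverted output

Fault-free values for test 1 (x1=0, x2=1, x3=1, x4=0, x5=0): G0=0, G1=0, G2=1, G3=0, G4=1, G5=0, G6=0, G7=0, G8=0, G9=0, G10=0, G11=1, giving Y1=0, Y2=1. Observed Y1=1, Y2=1.
Test 1: faults giving observed Y1=1, Y2=1 are {G4 stuck-at-0, G4 inverted output, G7 stuck-at-1, G7 inverted output, G10 stuck-at-1, G10 inverted output}.
Test 2 (x1=0, x2=1, x3=0, x4=0, x5=0): fault-free G0=1, G1=0, G2=1, G3=1, G4=0, G5=1, G6=1, G7=1, G8=1, G9=1, G10=1, G11=0 → Y1=1, Y2=0; observed Y1=0, Y2=1. Eliminates G4 stuck-at-0, G7 stuck-at-1, G10 stuck-at-1.
Test 3 (x1=0, x2=0, x3=1, x4=0, x5=1): fault-free G0=0, G1=0, G2=1, G3=0, G4=1, G5=0, G6=0, G7=0, G8=0, G9=0, G10=0, G11=1 → Y1=0, Y2=1; observed Y1=0, Y2=1. Eliminates G10 inverted output.
Test 4 (x1=1, x2=1, x3=0, x4=1, x5=1): fault-free G0=0, G1=1, G2=0, G3=0, G4=1, G5=0, G6=0, G7=0, G8=0, G9=0, G10=0, G11=1 → Y1=0, Y2=1; observed Y1=1, Y2=1. Eliminates G4 inverted output.
Only G7 inverted output is consistent with every test.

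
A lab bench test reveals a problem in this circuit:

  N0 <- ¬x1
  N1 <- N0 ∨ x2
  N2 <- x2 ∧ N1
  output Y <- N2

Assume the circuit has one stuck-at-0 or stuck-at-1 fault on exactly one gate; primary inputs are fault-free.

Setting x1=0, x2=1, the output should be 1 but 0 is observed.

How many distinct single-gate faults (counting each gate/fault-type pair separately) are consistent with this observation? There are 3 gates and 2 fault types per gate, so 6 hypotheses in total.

2

Fault-free: N0=1, N1=1, N2=1 → 1. Observed 0.
  N0 stuck-at-0: output 1 ✗
  N0 stuck-at-1: output 1 ✗
  N1 stuck-at-0: output 0 ✓
  N1 stuck-at-1: output 1 ✗
  N2 stuck-at-0: output 0 ✓
  N2 stuck-at-1: output 1 ✗
Consistent faults: {N1 stuck-at-0, N2 stuck-at-0} — 2 in all.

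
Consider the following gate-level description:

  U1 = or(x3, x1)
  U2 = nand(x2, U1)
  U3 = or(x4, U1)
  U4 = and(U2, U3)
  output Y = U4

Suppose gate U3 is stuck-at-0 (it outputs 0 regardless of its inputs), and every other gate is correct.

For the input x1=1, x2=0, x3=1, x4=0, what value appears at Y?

0

Propagate with U3 forced: U1=1, U2=1, U3=0 [stuck-at-0], U4=0.
So Y = 0. (Without the fault it would be 1.)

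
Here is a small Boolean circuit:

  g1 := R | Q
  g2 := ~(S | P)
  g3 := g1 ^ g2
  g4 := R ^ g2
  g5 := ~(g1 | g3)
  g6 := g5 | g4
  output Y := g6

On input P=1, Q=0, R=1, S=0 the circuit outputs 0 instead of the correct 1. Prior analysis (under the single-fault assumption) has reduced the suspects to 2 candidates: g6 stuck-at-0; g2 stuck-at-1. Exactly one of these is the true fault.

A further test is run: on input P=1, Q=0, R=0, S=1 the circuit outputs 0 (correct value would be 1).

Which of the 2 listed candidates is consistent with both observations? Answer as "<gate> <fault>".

Evaluate each candidate on input P=1, Q=0, R=0, S=1:
  g6 stuck-at-0: g1=0, g2=0, g3=0, g4=0, g5=1, g6=0 [stuck-at-0] → 0 — matches
  g2 stuck-at-1: g1=0, g2=1 [stuck-at-1], g3=1, g4=1, g5=0, g6=1 → 1 — eliminated
Only g6 stuck-at-0 reproduces the observed 0.

g6 stuck-at-0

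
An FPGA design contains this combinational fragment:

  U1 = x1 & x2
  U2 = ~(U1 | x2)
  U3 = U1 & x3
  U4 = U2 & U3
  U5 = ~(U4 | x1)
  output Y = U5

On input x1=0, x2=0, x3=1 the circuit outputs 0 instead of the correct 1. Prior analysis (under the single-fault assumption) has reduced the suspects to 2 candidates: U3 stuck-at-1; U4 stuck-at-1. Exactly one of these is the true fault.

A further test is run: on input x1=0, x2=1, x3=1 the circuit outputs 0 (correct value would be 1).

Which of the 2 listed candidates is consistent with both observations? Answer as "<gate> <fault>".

Evaluate each candidate on input x1=0, x2=1, x3=1:
  U3 stuck-at-1: U1=0, U2=0, U3=1 [stuck-at-1], U4=0, U5=1 → 1 — eliminated
  U4 stuck-at-1: U1=0, U2=0, U3=0, U4=1 [stuck-at-1], U5=0 → 0 — matches
Only U4 stuck-at-1 reproduces the observed 0.

U4 stuck-at-1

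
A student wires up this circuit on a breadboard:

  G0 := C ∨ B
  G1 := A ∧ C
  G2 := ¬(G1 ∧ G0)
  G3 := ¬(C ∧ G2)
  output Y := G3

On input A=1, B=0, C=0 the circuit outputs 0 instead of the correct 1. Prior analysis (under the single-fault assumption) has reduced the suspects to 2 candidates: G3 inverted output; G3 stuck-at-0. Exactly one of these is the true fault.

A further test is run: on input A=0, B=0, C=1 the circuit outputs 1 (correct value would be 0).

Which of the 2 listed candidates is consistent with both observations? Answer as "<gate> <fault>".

G3 inverted output

Evaluate each candidate on input A=0, B=0, C=1:
  G3 inverted output: G0=1, G1=0, G2=1, G3=1 [inverted output] → 1 — matches
  G3 stuck-at-0: G0=1, G1=0, G2=1, G3=0 [stuck-at-0] → 0 — eliminated
Only G3 inverted output reproduces the observed 1.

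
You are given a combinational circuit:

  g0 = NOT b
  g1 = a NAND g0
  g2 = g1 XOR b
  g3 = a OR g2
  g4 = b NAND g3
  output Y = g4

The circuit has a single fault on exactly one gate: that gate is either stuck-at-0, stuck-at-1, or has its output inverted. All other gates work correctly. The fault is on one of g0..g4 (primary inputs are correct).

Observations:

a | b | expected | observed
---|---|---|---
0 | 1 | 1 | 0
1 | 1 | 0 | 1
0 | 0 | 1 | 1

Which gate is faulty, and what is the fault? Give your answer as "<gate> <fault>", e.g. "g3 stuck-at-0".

g3 inverted output

Fault-free values for test 1 (a=0, b=1): g0=0, g1=1, g2=0, g3=0, g4=1, giving Y=1. Observed 0.
Test 1: faults giving observed 0 are {g1 stuck-at-0, g1 inverted output, g2 stuck-at-1, g2 inverted output, g3 stuck-at-1, g3 inverted output, g4 stuck-at-0, g4 inverted output}.
Test 2 (a=1, b=1): fault-free g0=0, g1=1, g2=0, g3=1, g4=0 → 0; observed 1. Eliminates g1 stuck-at-0, g1 inverted output, g2 stuck-at-1, g2 inverted output, g3 stuck-at-1, g4 stuck-at-0.
Test 3 (a=0, b=0): fault-free g0=1, g1=1, g2=1, g3=1, g4=1 → 1; observed 1. Eliminates g4 inverted output.
Only g3 inverted output is consistent with every test.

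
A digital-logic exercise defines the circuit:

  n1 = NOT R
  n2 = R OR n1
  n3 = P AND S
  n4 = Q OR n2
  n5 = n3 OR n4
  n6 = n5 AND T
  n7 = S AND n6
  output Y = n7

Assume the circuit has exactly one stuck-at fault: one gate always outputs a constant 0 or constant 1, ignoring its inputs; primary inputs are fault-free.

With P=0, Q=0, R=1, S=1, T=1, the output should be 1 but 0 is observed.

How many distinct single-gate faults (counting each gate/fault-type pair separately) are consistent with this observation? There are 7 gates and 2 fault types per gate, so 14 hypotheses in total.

5

Fault-free: n1=0, n2=1, n3=0, n4=1, n5=1, n6=1, n7=1 → 1. Observed 0.
  n1 stuck-at-0: output 1 ✗
  n1 stuck-at-1: output 1 ✗
  n2 stuck-at-0: output 0 ✓
  n2 stuck-at-1: output 1 ✗
  n3 stuck-at-0: output 1 ✗
  n3 stuck-at-1: output 1 ✗
  n4 stuck-at-0: output 0 ✓
  n4 stuck-at-1: output 1 ✗
  n5 stuck-at-0: output 0 ✓
  n5 stuck-at-1: output 1 ✗
  n6 stuck-at-0: output 0 ✓
  n6 stuck-at-1: output 1 ✗
  n7 stuck-at-0: output 0 ✓
  n7 stuck-at-1: output 1 ✗
Consistent faults: {n2 stuck-at-0, n4 stuck-at-0, n5 stuck-at-0, n6 stuck-at-0, n7 stuck-at-0} — 5 in all.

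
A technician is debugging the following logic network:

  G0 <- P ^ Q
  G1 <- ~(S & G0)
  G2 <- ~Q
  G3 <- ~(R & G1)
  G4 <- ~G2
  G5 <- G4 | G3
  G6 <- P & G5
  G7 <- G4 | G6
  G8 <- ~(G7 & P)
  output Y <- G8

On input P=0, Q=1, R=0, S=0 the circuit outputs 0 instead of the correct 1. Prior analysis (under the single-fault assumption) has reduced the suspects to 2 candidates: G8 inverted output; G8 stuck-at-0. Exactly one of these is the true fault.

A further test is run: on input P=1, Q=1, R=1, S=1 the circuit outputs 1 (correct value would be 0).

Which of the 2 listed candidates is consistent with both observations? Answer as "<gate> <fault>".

Evaluate each candidate on input P=1, Q=1, R=1, S=1:
  G8 inverted output: G0=0, G1=1, G2=0, G3=0, G4=1, G5=1, G6=1, G7=1, G8=1 [inverted output] → 1 — matches
  G8 stuck-at-0: G0=0, G1=1, G2=0, G3=0, G4=1, G5=1, G6=1, G7=1, G8=0 [stuck-at-0] → 0 — eliminated
Only G8 inverted output reproduces the observed 1.

G8 inverted output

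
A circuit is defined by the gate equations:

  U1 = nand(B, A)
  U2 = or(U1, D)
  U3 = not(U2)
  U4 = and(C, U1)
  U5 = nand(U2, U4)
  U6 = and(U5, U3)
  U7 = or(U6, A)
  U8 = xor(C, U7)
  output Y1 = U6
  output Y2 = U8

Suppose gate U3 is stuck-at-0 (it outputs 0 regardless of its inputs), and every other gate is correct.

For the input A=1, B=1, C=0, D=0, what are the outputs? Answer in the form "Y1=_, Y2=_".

Y1=0, Y2=1

Propagate with U3 forced: U1=0, U2=0, U3=0 [stuck-at-0], U4=0, U5=1, U6=0, U7=1, U8=1.
So the outputs are Y1=0, Y2=1. (Without the fault they would be Y1=1, Y2=1.)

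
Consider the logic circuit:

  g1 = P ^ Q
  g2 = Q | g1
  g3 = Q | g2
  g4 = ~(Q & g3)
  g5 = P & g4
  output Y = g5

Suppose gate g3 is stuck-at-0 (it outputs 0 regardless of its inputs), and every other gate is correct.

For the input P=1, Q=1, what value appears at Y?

Propagate with g3 forced: g1=0, g2=1, g3=0 [stuck-at-0], g4=1, g5=1.
So Y = 1. (Without the fault it would be 0.)

1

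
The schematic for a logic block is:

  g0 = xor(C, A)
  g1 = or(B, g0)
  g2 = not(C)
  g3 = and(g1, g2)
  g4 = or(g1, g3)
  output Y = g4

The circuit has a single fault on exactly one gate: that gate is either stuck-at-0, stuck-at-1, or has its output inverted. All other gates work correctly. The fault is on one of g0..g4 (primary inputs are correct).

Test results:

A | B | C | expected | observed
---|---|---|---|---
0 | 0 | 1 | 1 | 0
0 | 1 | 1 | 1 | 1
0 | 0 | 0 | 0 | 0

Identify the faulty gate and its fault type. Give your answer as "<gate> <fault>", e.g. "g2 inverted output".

g0 stuck-at-0

Fault-free values for test 1 (A=0, B=0, C=1): g0=1, g1=1, g2=0, g3=0, g4=1, giving Y=1. Observed 0.
Test 1: faults giving observed 0 are {g0 stuck-at-0, g0 inverted output, g1 stuck-at-0, g1 inverted output, g4 stuck-at-0, g4 inverted output}.
Test 2 (A=0, B=1, C=1): fault-free g0=1, g1=1, g2=0, g3=0, g4=1 → 1; observed 1. Eliminates g1 stuck-at-0, g1 inverted output, g4 stuck-at-0, g4 inverted output.
Test 3 (A=0, B=0, C=0): fault-free g0=0, g1=0, g2=1, g3=0, g4=0 → 0; observed 0. Eliminates g0 inverted output.
Only g0 stuck-at-0 is consistent with every test.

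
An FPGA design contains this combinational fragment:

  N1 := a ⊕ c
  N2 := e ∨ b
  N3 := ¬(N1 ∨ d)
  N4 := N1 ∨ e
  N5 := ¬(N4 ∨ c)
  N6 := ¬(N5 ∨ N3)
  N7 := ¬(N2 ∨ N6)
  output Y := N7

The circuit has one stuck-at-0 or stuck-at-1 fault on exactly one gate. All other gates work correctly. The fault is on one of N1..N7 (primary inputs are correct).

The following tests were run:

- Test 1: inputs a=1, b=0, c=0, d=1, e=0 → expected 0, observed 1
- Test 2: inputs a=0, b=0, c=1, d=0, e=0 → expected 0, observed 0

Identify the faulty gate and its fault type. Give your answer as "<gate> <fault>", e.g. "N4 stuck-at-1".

N4 stuck-at-0

Fault-free values for test 1 (a=1, b=0, c=0, d=1, e=0): N1=1, N2=0, N3=0, N4=1, N5=0, N6=1, N7=0, giving Y=0. Observed 1.
Test 1: faults giving observed 1 are {N1 stuck-at-0, N3 stuck-at-1, N4 stuck-at-0, N5 stuck-at-1, N6 stuck-at-0, N7 stuck-at-1}.
Test 2 (a=0, b=0, c=1, d=0, e=0): fault-free N1=1, N2=0, N3=0, N4=1, N5=0, N6=1, N7=0 → 0; observed 0. Eliminates N1 stuck-at-0, N3 stuck-at-1, N5 stuck-at-1, N6 stuck-at-0, N7 stuck-at-1.
Only N4 stuck-at-0 is consistent with every test.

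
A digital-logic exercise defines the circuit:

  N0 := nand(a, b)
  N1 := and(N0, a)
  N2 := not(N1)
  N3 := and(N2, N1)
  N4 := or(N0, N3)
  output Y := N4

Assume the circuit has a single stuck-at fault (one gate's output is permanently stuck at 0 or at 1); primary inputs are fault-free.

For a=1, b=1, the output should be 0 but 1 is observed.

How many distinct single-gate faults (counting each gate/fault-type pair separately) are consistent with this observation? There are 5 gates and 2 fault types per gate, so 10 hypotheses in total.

3

Fault-free: N0=0, N1=0, N2=1, N3=0, N4=0 → 0. Observed 1.
  N0 stuck-at-0: output 0 ✗
  N0 stuck-at-1: output 1 ✓
  N1 stuck-at-0: output 0 ✗
  N1 stuck-at-1: output 0 ✗
  N2 stuck-at-0: output 0 ✗
  N2 stuck-at-1: output 0 ✗
  N3 stuck-at-0: output 0 ✗
  N3 stuck-at-1: output 1 ✓
  N4 stuck-at-0: output 0 ✗
  N4 stuck-at-1: output 1 ✓
Consistent faults: {N0 stuck-at-1, N3 stuck-at-1, N4 stuck-at-1} — 3 in all.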